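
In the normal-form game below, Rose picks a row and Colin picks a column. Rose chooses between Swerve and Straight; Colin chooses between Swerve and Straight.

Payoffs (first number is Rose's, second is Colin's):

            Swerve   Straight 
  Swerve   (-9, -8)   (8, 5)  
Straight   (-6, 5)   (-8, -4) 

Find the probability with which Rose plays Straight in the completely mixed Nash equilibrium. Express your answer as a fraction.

Let r be the probability that Rose plays Swerve. In a completely mixed equilibrium, Colin must be indifferent between Swerve and Straight.
Colin's expected payoff from Swerve is −8r + 5(1−r); from Straight it is 5r − 4(1−r).
Setting these equal: −13r + 5 = 9r − 4, so r = 9/22.
Therefore Rose plays Straight with probability 1 − 9/22 = 13/22.

13/22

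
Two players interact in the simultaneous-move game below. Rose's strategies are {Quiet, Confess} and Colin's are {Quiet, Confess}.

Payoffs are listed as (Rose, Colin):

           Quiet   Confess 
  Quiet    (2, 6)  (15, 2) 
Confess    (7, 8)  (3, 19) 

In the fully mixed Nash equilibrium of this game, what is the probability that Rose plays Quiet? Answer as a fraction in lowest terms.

11/15

Let x be the probability that Rose plays Quiet. In a completely mixed equilibrium, Colin must be indifferent between Quiet and Confess.
Colin's expected payoff from Quiet is 6x + 8(1−x); from Confess it is 2x + 19(1−x).
Setting these equal: −2x + 8 = −17x + 19, so x = 11/15.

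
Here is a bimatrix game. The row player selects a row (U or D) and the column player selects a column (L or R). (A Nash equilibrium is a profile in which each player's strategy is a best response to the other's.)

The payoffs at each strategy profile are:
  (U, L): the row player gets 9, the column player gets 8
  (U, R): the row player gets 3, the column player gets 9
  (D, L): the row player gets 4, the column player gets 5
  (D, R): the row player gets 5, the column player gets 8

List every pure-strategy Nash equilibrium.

(U, L): the column player prefers R (9 > 8) — not an equilibrium.
(U, R): the row player prefers D (5 > 3) — not an equilibrium.
(D, L): the row player prefers U (9 > 4); the column player prefers R (8 > 5) — not an equilibrium.
(D, R): the row player gets 5 ≥ 3 from U, and the column player gets 8 ≥ 5 from L — Nash equilibrium.

(D, R)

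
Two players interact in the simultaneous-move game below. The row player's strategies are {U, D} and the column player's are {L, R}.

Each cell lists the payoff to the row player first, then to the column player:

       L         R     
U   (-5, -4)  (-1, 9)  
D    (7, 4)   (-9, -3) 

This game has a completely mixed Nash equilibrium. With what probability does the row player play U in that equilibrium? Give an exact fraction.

Let x be the probability that the row player plays U. In a completely mixed equilibrium, the column player must be indifferent between L and R.
The column player's expected payoff from L is −4x + 4(1−x); from R it is 9x − 3(1−x).
Setting these equal: −8x + 4 = 12x − 3, so x = 7/20.

7/20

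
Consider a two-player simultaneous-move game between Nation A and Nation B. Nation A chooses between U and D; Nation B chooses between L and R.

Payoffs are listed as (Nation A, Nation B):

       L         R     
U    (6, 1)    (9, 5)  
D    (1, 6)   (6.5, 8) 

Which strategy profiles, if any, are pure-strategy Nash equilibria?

(U, L): Nation B prefers R (5 > 1) — not an equilibrium.
(U, R): Nation A gets 9 ≥ 6.5 from D, and Nation B gets 5 ≥ 1 from L — Nash equilibrium.
(D, L): Nation A prefers U (6 > 1); Nation B prefers R (8 > 6) — not an equilibrium.
(D, R): Nation A prefers U (9 > 6.5) — not an equilibrium.

(U, R)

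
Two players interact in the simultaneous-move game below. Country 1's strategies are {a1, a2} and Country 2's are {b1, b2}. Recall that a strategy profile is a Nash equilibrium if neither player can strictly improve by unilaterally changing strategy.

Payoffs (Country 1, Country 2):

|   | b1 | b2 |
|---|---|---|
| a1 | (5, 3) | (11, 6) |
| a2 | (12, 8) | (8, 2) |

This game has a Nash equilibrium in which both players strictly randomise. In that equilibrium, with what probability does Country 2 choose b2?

Let y be the probability that Country 2 plays b1. In a completely mixed equilibrium, Country 1 must be indifferent between a1 and a2.
Country 1's expected payoff from a1 is 5y + 11(1−y); from a2 it is 12y + 8(1−y).
Setting these equal: −6y + 11 = 4y + 8, so y = 3/10.
Therefore Country 2 plays b2 with probability 1 − 3/10 = 7/10.

7/10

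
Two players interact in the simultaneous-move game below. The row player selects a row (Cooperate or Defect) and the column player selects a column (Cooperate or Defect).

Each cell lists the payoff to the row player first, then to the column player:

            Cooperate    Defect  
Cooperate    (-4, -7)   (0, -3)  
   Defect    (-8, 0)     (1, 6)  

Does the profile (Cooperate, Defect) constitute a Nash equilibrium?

No

At (Cooperate, Defect), the row player earns 0; switching to Defect would give 1, so the row player would deviate.
The column player earns -3; switching to Cooperate would give -7, so the column player has no profitable deviation.
Since at least one player can profitably deviate, this is not a Nash equilibrium.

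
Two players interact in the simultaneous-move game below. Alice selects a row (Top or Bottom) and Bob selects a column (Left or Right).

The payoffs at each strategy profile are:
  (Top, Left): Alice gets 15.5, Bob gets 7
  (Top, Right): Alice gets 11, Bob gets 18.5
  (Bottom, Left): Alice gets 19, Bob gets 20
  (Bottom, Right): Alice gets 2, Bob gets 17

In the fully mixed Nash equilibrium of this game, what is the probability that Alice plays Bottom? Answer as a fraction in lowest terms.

23/29

Let x be the probability that Alice plays Top. In a completely mixed equilibrium, Bob must be indifferent between Left and Right.
Bob's expected payoff from Left is 7x + 20(1−x); from Right it is 18.5x + 17(1−x).
Setting these equal: −13x + 20 = 1.5x + 17, so x = 6/29.
Therefore Alice plays Bottom with probability 1 − 6/29 = 23/29.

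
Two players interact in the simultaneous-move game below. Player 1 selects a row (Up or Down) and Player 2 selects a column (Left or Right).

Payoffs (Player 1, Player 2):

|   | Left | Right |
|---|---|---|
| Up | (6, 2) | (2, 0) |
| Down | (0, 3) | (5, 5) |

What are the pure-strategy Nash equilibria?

(Up, Left): Player 1 gets 6 ≥ 0 from Down, and Player 2 gets 2 ≥ 0 from Right — Nash equilibrium.
(Up, Right): Player 1 prefers Down (5 > 2); Player 2 prefers Left (2 > 0) — not an equilibrium.
(Down, Left): Player 1 prefers Up (6 > 0); Player 2 prefers Right (5 > 3) — not an equilibrium.
(Down, Right): Player 1 gets 5 ≥ 2 from Up, and Player 2 gets 5 ≥ 3 from Left — Nash equilibrium.

(Up, Left) and (Down, Right)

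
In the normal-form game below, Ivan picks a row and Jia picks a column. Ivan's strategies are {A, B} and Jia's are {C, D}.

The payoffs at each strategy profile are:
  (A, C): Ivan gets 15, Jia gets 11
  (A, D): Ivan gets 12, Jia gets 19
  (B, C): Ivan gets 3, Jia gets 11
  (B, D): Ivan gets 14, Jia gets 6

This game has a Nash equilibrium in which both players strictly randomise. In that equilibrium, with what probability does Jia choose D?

6/7

Let q be the probability that Jia plays C. In a completely mixed equilibrium, Ivan must be indifferent between A and B.
Ivan's expected payoff from A is 15q + 12(1−q); from B it is 3q + 14(1−q).
Setting these equal: 3q + 12 = −11q + 14, so q = 1/7.
Therefore Jia plays D with probability 1 − 1/7 = 6/7.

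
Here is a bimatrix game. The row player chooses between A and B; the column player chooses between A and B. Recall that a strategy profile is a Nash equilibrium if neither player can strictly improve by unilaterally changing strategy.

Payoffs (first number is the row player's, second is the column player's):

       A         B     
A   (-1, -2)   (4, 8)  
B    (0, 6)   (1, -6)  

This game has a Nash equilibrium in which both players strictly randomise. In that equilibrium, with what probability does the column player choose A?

3/4

Let q be the probability that the column player plays A. In a completely mixed equilibrium, the row player must be indifferent between A and B.
The row player's expected payoff from A is −q + 4(1−q); from B it is (1−q).
Setting these equal: −5q + 4 = −q + 1, so q = 3/4.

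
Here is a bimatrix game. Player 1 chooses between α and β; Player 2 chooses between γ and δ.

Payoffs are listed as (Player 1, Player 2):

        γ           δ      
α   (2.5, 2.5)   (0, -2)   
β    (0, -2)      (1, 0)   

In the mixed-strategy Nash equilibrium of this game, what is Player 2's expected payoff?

-8/13

First find p, the probability Player 1 plays α, from Player 2's indifference between γ and δ: 2.5p − 2(1−p) = −2p, giving p = 4/13.
Since Player 2 is indifferent in equilibrium, Player 2's expected payoff equals the payoff from either column against (4/13, 9/13). Using γ: 2.5(4/13) − 2(9/13) = -8/13.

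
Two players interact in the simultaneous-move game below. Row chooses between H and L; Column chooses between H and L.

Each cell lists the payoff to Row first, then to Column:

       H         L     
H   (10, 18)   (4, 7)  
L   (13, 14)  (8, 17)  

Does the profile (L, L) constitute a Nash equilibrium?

At (L, L), Row earns 8; switching to H would give 4, so Row has no profitable deviation.
Column earns 17; switching to H would give 14, so Column has no profitable deviation.
Neither player can gain by a unilateral deviation, so this profile is a Nash equilibrium.

Yes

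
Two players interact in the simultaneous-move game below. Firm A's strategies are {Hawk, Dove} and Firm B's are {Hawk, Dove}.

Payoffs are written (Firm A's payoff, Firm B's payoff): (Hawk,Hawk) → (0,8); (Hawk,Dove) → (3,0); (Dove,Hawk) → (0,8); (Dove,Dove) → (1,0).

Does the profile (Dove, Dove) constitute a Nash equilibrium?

No

At (Dove, Dove), Firm A earns 1; switching to Hawk would give 3, so Firm A would deviate.
Firm B earns 0; switching to Hawk would give 8, so Firm B would deviate.
Since at least one player can profitably deviate, this is not a Nash equilibrium.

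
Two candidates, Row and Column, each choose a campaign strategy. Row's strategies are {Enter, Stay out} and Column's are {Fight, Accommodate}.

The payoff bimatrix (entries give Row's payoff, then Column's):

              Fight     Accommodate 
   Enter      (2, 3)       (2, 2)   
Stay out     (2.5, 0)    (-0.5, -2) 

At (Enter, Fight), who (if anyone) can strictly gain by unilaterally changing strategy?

Row

Row at (Enter, Fight) earns 2; deviating to Stay out yields 2.5 — a strict improvement.
Column earns 3; deviating to Accommodate yields 2 — not better.
Only Row has a strictly profitable deviation.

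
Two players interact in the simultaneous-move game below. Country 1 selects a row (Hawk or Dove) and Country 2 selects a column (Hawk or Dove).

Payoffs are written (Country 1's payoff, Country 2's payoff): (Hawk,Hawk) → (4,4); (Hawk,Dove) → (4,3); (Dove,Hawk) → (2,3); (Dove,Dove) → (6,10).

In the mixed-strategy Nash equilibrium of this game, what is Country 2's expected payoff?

31/8

First find x, the probability Country 1 plays Hawk, from Country 2's indifference between Hawk and Dove: 4x + 3(1−x) = 3x + 10(1−x), giving x = 7/8.
Since Country 2 is indifferent in equilibrium, Country 2's expected payoff equals the payoff from either column against (7/8, 1/8). Using Hawk: 4(7/8) + 3(1/8) = 31/8.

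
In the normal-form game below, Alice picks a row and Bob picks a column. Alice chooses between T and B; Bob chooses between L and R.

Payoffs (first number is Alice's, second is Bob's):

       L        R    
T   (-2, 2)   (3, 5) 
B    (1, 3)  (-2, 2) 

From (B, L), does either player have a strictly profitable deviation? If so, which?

Alice at (B, L) earns 1; deviating to T yields -2 — not better.
Bob earns 3; deviating to R yields 2 — not better.
Neither player can strictly improve; the profile is a Nash equilibrium.

Neither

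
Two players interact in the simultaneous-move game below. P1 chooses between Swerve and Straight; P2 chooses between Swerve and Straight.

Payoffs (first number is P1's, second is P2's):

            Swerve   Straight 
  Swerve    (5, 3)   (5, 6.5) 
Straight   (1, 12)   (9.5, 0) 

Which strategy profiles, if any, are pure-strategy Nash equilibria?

(Swerve, Swerve): P2 prefers Straight (6.5 > 3) — not an equilibrium.
(Swerve, Straight): P1 prefers Straight (9.5 > 5) — not an equilibrium.
(Straight, Swerve): P1 prefers Swerve (5 > 1) — not an equilibrium.
(Straight, Straight): P2 prefers Swerve (12 > 0) — not an equilibrium.

none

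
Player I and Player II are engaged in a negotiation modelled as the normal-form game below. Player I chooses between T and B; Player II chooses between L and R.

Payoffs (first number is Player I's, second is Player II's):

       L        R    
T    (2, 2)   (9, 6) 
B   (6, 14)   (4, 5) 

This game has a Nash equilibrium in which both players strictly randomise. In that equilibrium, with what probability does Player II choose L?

5/9

Let y be the probability that Player II plays L. In a completely mixed equilibrium, Player I must be indifferent between T and B.
Player I's expected payoff from T is 2y + 9(1−y); from B it is 6y + 4(1−y).
Setting these equal: −7y + 9 = 2y + 4, so y = 5/9.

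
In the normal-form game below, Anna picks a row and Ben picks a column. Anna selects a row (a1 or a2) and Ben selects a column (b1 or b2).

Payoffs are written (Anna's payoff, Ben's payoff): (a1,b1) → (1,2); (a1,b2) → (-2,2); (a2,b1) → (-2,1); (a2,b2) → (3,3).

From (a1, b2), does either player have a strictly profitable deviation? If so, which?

Anna at (a1, b2) earns -2; deviating to a2 yields 3 — a strict improvement.
Ben earns 2; deviating to b1 yields 2 — not better.
Only Anna has a strictly profitable deviation.

Anna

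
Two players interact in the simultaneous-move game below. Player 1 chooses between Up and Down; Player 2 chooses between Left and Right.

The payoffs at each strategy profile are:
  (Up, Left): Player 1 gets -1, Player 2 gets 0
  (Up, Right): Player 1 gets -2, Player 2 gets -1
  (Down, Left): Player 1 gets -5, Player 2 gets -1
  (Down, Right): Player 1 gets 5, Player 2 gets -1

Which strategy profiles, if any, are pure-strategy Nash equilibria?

(Up, Left) and (Down, Right)

(Up, Left): Player 1 gets -1 ≥ -5 from Down, and Player 2 gets 0 ≥ -1 from Right — Nash equilibrium.
(Up, Right): Player 1 prefers Down (5 > -2); Player 2 prefers Left (0 > -1) — not an equilibrium.
(Down, Left): Player 1 prefers Up (-1 > -5) — not an equilibrium.
(Down, Right): Player 1 gets 5 ≥ -2 from Up, and Player 2 gets -1 ≥ -1 from Left — Nash equilibrium.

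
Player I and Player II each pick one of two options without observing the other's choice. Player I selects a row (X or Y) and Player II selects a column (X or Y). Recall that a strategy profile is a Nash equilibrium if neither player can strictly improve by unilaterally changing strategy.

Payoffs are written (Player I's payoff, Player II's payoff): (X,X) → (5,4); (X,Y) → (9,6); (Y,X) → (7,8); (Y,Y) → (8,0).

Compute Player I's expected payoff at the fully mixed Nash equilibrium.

First find y, the probability Player II plays X, from Player I's indifference between X and Y: 5y + 9(1−y) = 7y + 8(1−y), giving y = 1/3.
Since Player I is indifferent in equilibrium, Player I's expected payoff equals the payoff from either row against (1/3, 2/3). Using X: 5(1/3) + 9(2/3) = 23/3.

23/3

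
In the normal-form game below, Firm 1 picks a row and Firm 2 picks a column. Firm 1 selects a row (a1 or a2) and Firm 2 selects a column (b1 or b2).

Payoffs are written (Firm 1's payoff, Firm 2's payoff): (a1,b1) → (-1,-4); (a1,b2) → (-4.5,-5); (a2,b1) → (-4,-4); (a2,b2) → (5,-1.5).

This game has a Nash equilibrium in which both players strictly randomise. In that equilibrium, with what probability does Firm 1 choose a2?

Let x be the probability that Firm 1 plays a1. In a completely mixed equilibrium, Firm 2 must be indifferent between b1 and b2.
Firm 2's expected payoff from b1 is −4x − 4(1−x); from b2 it is −5x − 1.5(1−x).
Setting these equal: -4 = −3.5x − 1.5, so x = 5/7.
Therefore Firm 1 plays a2 with probability 1 − 5/7 = 2/7.

2/7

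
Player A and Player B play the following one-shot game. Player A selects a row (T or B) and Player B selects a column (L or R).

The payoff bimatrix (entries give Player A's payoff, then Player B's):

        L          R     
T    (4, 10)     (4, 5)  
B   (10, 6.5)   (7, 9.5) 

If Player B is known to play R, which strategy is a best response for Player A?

B

Against R, Player A earns 4 from T and 7 from B.
So B is the best response.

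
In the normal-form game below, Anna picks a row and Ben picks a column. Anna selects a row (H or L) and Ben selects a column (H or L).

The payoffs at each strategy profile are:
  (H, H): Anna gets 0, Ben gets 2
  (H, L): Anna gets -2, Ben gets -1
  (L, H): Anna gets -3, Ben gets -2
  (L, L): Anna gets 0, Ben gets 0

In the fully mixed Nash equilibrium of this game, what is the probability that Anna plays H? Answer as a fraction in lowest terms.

Let x be the probability that Anna plays H. In a completely mixed equilibrium, Ben must be indifferent between H and L.
Ben's expected payoff from H is 2x − 2(1−x); from L it is −x.
Setting these equal: 4x − 2 = −x, so x = 2/5.

2/5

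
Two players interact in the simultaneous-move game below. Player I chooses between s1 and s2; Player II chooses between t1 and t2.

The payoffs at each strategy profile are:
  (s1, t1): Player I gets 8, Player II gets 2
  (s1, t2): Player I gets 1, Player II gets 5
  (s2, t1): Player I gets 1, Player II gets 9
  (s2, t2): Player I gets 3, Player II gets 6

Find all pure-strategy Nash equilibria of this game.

(s1, t1): Player II prefers t2 (5 > 2) — not an equilibrium.
(s1, t2): Player I prefers s2 (3 > 1) — not an equilibrium.
(s2, t1): Player I prefers s1 (8 > 1) — not an equilibrium.
(s2, t2): Player II prefers t1 (9 > 6) — not an equilibrium.

none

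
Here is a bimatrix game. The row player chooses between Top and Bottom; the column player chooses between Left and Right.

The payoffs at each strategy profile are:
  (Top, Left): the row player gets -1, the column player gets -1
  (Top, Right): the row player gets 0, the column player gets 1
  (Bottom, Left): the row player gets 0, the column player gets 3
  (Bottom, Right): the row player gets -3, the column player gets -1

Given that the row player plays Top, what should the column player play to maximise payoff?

Right

Against Top, the column player earns -1 from Left and 1 from Right.
So Right is the best response.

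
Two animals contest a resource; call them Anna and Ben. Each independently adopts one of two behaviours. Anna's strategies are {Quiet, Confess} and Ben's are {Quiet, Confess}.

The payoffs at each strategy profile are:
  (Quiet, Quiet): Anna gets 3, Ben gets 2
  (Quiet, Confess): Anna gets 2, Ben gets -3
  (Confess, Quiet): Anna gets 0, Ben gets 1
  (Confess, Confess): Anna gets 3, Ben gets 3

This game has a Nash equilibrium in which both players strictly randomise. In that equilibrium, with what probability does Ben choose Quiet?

1/4

Let q be the probability that Ben plays Quiet. In a completely mixed equilibrium, Anna must be indifferent between Quiet and Confess.
Anna's expected payoff from Quiet is 3q + 2(1−q); from Confess it is 3(1−q).
Setting these equal: q + 2 = −3q + 3, so q = 1/4.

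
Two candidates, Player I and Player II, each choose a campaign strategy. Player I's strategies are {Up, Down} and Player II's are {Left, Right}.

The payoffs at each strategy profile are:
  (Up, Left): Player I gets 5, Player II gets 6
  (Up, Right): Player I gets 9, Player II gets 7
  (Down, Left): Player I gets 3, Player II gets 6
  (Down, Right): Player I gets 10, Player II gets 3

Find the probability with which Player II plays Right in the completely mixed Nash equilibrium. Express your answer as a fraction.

2/3

Let y be the probability that Player II plays Left. In a completely mixed equilibrium, Player I must be indifferent between Up and Down.
Player I's expected payoff from Up is 5y + 9(1−y); from Down it is 3y + 10(1−y).
Setting these equal: −4y + 9 = −7y + 10, so y = 1/3.
Therefore Player II plays Right with probability 1 − 1/3 = 2/3.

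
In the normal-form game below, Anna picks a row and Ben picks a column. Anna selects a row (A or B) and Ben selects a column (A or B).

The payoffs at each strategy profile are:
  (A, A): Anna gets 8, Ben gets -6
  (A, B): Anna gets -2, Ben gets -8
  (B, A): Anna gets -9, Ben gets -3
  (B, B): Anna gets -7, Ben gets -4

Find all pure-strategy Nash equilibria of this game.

(A, A): Anna gets 8 ≥ -9 from B, and Ben gets -6 ≥ -8 from B — Nash equilibrium.
(A, B): Ben prefers A (-6 > -8) — not an equilibrium.
(B, A): Anna prefers A (8 > -9) — not an equilibrium.
(B, B): Anna prefers A (-2 > -7); Ben prefers A (-3 > -4) — not an equilibrium.

(A, A)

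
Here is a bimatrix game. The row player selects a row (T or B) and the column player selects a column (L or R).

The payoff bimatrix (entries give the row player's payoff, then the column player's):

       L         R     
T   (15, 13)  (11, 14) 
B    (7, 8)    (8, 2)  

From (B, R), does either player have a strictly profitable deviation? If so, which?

The row player at (B, R) earns 8; deviating to T yields 11 — a strict improvement.
The column player earns 2; deviating to L yields 8 — a strict improvement.
Both the row player and the column player have strictly profitable deviations.

Both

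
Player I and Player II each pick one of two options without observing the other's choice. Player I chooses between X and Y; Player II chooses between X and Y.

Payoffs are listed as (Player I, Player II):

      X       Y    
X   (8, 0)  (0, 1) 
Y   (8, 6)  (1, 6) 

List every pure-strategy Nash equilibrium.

(Y, X) and (Y, Y)

(X, X): Player II prefers Y (1 > 0) — not an equilibrium.
(X, Y): Player I prefers Y (1 > 0) — not an equilibrium.
(Y, X): Player I gets 8 ≥ 8 from X, and Player II gets 6 ≥ 6 from Y — Nash equilibrium.
(Y, Y): Player I gets 1 ≥ 0 from X, and Player II gets 6 ≥ 6 from X — Nash equilibrium.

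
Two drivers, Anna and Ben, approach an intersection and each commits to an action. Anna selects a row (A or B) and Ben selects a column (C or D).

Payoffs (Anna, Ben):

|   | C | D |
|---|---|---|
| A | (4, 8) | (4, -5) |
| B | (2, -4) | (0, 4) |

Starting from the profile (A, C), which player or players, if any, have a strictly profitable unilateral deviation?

Anna at (A, C) earns 4; deviating to B yields 2 — not better.
Ben earns 8; deviating to D yields -5 — not better.
Neither player can strictly improve; the profile is a Nash equilibrium.

Neither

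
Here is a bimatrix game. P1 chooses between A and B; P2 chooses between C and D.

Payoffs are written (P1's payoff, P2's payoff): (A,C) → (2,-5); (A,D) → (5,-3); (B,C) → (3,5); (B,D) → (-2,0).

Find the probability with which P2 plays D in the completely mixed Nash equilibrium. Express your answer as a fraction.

1/8

Let c be the probability that P2 plays C. In a completely mixed equilibrium, P1 must be indifferent between A and B.
P1's expected payoff from A is 2c + 5(1−c); from B it is 3c − 2(1−c).
Setting these equal: −3c + 5 = 5c − 2, so c = 7/8.
Therefore P2 plays D with probability 1 − 7/8 = 1/8.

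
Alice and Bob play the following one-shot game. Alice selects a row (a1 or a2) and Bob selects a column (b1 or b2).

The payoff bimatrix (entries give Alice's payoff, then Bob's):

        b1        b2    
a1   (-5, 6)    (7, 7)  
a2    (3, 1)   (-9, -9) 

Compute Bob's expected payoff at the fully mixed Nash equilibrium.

61/11

First find p, the probability Alice plays a1, from Bob's indifference between b1 and b2: 6p + (1−p) = 7p − 9(1−p), giving p = 10/11.
Since Bob is indifferent in equilibrium, Bob's expected payoff equals the payoff from either column against (10/11, 1/11). Using b1: 6(10/11) + (1/11) = 61/11.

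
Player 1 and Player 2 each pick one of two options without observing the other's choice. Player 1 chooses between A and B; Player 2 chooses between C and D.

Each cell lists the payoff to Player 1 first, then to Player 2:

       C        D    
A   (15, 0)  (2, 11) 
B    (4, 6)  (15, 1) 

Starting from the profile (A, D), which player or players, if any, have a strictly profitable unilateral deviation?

Player 1 at (A, D) earns 2; deviating to B yields 15 — a strict improvement.
Player 2 earns 11; deviating to C yields 0 — not better.
Only Player 1 has a strictly profitable deviation.

Player 1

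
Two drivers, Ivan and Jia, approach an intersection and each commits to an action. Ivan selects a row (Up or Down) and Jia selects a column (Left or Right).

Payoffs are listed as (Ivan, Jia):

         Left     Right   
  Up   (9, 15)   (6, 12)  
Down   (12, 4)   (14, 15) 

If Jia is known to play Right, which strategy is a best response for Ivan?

Against Right, Ivan earns 6 from Up and 14 from Down.
So Down is the best response.

Down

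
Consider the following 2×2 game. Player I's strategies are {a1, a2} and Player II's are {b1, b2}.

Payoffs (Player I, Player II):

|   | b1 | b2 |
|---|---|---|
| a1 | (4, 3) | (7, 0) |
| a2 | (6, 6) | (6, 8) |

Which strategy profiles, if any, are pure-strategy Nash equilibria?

(a1, b1): Player I prefers a2 (6 > 4) — not an equilibrium.
(a1, b2): Player II prefers b1 (3 > 0) — not an equilibrium.
(a2, b1): Player II prefers b2 (8 > 6) — not an equilibrium.
(a2, b2): Player I prefers a1 (7 > 6) — not an equilibrium.

none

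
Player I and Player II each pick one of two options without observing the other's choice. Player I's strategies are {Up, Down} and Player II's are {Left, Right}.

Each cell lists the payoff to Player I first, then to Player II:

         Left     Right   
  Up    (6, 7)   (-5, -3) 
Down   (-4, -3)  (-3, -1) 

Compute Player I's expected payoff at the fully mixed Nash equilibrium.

-19/6

First find q, the probability Player II plays Left, from Player I's indifference between Up and Down: 6q − 5(1−q) = −4q − 3(1−q), giving q = 1/6.
Since Player I is indifferent in equilibrium, Player I's expected payoff equals the payoff from either row against (1/6, 5/6). Using Up: 6(1/6) − 5(5/6) = -19/6.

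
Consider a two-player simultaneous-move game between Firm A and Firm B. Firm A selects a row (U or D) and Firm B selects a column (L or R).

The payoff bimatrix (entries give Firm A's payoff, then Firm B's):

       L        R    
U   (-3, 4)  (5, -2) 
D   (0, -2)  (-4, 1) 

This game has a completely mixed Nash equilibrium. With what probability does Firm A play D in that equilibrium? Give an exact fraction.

Let r be the probability that Firm A plays U. In a completely mixed equilibrium, Firm B must be indifferent between L and R.
Firm B's expected payoff from L is 4r − 2(1−r); from R it is −2r + (1−r).
Setting these equal: 6r − 2 = −3r + 1, so r = 1/3.
Therefore Firm A plays D with probability 1 − 1/3 = 2/3.

2/3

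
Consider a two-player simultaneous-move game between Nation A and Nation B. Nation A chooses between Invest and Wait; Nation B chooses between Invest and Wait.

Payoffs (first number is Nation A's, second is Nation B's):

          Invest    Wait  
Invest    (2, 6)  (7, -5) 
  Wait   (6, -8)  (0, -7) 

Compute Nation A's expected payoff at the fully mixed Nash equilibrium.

42/11

First find q, the probability Nation B plays Invest, from Nation A's indifference between Invest and Wait: 2q + 7(1−q) = 6q, giving q = 7/11.
Since Nation A is indifferent in equilibrium, Nation A's expected payoff equals the payoff from either row against (7/11, 4/11). Using Invest: 2(7/11) + 7(4/11) = 42/11.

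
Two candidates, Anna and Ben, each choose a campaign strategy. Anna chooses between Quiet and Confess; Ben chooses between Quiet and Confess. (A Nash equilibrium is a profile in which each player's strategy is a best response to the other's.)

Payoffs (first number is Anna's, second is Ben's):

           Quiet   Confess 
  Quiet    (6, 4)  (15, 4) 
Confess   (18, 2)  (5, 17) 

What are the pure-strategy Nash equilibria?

(Quiet, Confess)

(Quiet, Quiet): Anna prefers Confess (18 > 6) — not an equilibrium.
(Quiet, Confess): Anna gets 15 ≥ 5 from Confess, and Ben gets 4 ≥ 4 from Quiet — Nash equilibrium.
(Confess, Quiet): Ben prefers Confess (17 > 2) — not an equilibrium.
(Confess, Confess): Anna prefers Quiet (15 > 5) — not an equilibrium.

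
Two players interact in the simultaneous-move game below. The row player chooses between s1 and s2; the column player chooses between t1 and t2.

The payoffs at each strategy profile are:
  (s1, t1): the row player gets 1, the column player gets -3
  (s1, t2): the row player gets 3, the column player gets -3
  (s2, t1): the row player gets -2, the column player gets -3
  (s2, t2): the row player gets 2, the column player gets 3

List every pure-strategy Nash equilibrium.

(s1, t1) and (s1, t2)

(s1, t1): the row player gets 1 ≥ -2 from s2, and the column player gets -3 ≥ -3 from t2 — Nash equilibrium.
(s1, t2): the row player gets 3 ≥ 2 from s2, and the column player gets -3 ≥ -3 from t1 — Nash equilibrium.
(s2, t1): the row player prefers s1 (1 > -2); the column player prefers t2 (3 > -3) — not an equilibrium.
(s2, t2): the row player prefers s1 (3 > 2) — not an equilibrium.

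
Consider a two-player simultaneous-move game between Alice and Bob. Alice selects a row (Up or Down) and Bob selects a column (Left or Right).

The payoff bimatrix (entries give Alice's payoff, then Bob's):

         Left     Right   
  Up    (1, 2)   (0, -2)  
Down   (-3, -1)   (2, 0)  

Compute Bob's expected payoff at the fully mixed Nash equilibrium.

-2/5

First find x, the probability Alice plays Up, from Bob's indifference between Left and Right: 2x − (1−x) = −2x, giving x = 1/5.
Since Bob is indifferent in equilibrium, Bob's expected payoff equals the payoff from either column against (1/5, 4/5). Using Left: 2(1/5) − (4/5) = -2/5.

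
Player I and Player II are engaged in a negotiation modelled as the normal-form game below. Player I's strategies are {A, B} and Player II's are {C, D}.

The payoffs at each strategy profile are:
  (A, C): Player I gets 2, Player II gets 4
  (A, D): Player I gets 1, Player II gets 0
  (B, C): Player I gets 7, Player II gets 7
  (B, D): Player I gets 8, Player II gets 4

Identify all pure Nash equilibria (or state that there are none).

(B, C)

(A, C): Player I prefers B (7 > 2) — not an equilibrium.
(A, D): Player I prefers B (8 > 1); Player II prefers C (4 > 0) — not an equilibrium.
(B, C): Player I gets 7 ≥ 2 from A, and Player II gets 7 ≥ 4 from D — Nash equilibrium.
(B, D): Player II prefers C (7 > 4) — not an equilibrium.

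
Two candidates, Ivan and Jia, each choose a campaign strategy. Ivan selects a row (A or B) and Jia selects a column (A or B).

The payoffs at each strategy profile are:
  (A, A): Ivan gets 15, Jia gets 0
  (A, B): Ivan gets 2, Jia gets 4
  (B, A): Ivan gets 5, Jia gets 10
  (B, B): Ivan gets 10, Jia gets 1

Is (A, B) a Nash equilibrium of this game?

No

At (A, B), Ivan earns 2; switching to B would give 10, so Ivan would deviate.
Jia earns 4; switching to A would give 0, so Jia has no profitable deviation.
Since at least one player can profitably deviate, this is not a Nash equilibrium.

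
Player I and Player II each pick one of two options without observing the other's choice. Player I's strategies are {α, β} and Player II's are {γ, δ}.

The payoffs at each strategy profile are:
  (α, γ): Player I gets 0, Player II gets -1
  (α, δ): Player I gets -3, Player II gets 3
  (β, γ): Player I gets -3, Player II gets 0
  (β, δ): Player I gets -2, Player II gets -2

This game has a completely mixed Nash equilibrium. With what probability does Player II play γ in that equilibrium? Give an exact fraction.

Let c be the probability that Player II plays γ. In a completely mixed equilibrium, Player I must be indifferent between α and β.
Player I's expected payoff from α is −3(1−c); from β it is −3c − 2(1−c).
Setting these equal: 3c − 3 = −c − 2, so c = 1/4.

1/4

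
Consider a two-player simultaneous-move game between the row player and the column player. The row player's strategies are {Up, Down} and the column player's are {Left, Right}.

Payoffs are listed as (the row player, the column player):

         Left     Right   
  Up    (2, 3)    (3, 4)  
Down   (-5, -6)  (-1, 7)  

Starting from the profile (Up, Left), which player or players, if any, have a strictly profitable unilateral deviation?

The row player at (Up, Left) earns 2; deviating to Down yields -5 — not better.
The column player earns 3; deviating to Right yields 4 — a strict improvement.
Only the column player has a strictly profitable deviation.

The column player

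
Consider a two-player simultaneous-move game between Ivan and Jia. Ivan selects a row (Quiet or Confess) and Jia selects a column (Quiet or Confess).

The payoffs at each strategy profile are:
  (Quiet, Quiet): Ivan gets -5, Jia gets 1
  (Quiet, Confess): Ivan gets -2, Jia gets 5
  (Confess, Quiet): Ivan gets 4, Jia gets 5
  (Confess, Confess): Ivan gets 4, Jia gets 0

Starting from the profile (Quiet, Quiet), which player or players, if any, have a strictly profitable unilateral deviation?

Ivan at (Quiet, Quiet) earns -5; deviating to Confess yields 4 — a strict improvement.
Jia earns 1; deviating to Confess yields 5 — a strict improvement.
Both Ivan and Jia have strictly profitable deviations.

Both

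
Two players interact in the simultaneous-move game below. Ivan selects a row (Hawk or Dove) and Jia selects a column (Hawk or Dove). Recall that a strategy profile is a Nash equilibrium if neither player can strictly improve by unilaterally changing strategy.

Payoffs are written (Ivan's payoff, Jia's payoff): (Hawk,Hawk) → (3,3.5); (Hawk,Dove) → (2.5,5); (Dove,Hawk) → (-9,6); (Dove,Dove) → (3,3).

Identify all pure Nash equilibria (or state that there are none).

none

(Hawk, Hawk): Jia prefers Dove (5 > 3.5) — not an equilibrium.
(Hawk, Dove): Ivan prefers Dove (3 > 2.5) — not an equilibrium.
(Dove, Hawk): Ivan prefers Hawk (3 > -9) — not an equilibrium.
(Dove, Dove): Jia prefers Hawk (6 > 3) — not an equilibrium.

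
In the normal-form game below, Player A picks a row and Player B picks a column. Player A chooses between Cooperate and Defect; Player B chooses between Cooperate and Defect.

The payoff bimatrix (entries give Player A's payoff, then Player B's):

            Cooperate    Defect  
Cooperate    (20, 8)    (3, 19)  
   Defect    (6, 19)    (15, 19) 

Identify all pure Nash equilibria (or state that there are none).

(Defect, Defect)

(Cooperate, Cooperate): Player B prefers Defect (19 > 8) — not an equilibrium.
(Cooperate, Defect): Player A prefers Defect (15 > 3) — not an equilibrium.
(Defect, Cooperate): Player A prefers Cooperate (20 > 6) — not an equilibrium.
(Defect, Defect): Player A gets 15 ≥ 3 from Cooperate, and Player B gets 19 ≥ 19 from Cooperate — Nash equilibrium.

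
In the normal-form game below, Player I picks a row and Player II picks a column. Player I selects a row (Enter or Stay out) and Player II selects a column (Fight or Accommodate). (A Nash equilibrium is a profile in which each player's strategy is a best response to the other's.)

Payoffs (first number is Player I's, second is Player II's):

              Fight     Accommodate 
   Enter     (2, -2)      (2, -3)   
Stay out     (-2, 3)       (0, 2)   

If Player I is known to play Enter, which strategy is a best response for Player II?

Against Enter, Player II earns -2 from Fight and -3 from Accommodate.
So Fight is the best response.

Fight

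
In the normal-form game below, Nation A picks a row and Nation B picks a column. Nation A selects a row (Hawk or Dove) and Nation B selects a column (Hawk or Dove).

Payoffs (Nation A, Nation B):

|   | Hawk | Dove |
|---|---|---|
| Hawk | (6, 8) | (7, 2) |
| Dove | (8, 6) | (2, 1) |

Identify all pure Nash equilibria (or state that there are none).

(Dove, Hawk)

(Hawk, Hawk): Nation A prefers Dove (8 > 6) — not an equilibrium.
(Hawk, Dove): Nation B prefers Hawk (8 > 2) — not an equilibrium.
(Dove, Hawk): Nation A gets 8 ≥ 6 from Hawk, and Nation B gets 6 ≥ 1 from Dove — Nash equilibrium.
(Dove, Dove): Nation A prefers Hawk (7 > 2); Nation B prefers Hawk (6 > 1) — not an equilibrium.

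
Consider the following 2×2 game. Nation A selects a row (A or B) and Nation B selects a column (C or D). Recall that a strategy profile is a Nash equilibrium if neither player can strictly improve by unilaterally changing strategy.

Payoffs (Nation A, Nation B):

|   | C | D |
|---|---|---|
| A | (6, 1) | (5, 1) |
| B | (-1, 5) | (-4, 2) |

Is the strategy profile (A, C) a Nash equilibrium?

Yes

At (A, C), Nation A earns 6; switching to B would give -1, so Nation A has no profitable deviation.
Nation B earns 1; switching to D would give 1, so Nation B has no profitable deviation.
Neither player can gain by a unilateral deviation, so this profile is a Nash equilibrium.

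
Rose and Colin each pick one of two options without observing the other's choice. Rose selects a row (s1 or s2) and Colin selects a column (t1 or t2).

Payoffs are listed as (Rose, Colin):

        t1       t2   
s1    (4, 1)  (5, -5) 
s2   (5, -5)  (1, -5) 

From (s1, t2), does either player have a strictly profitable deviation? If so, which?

Colin

Rose at (s1, t2) earns 5; deviating to s2 yields 1 — not better.
Colin earns -5; deviating to t1 yields 1 — a strict improvement.
Only Colin has a strictly profitable deviation.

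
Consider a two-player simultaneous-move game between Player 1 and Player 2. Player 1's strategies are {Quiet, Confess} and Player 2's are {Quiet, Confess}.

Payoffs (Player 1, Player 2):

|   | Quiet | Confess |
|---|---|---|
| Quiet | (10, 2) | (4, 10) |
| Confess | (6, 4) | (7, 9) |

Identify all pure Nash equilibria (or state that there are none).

(Quiet, Quiet): Player 2 prefers Confess (10 > 2) — not an equilibrium.
(Quiet, Confess): Player 1 prefers Confess (7 > 4) — not an equilibrium.
(Confess, Quiet): Player 1 prefers Quiet (10 > 6); Player 2 prefers Confess (9 > 4) — not an equilibrium.
(Confess, Confess): Player 1 gets 7 ≥ 4 from Quiet, and Player 2 gets 9 ≥ 4 from Quiet — Nash equilibrium.

(Confess, Confess)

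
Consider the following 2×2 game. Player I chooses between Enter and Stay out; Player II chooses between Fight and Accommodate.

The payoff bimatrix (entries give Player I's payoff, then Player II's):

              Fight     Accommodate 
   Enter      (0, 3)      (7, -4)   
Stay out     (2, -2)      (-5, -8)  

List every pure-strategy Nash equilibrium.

(Stay out, Fight)

(Enter, Fight): Player I prefers Stay out (2 > 0) — not an equilibrium.
(Enter, Accommodate): Player II prefers Fight (3 > -4) — not an equilibrium.
(Stay out, Fight): Player I gets 2 ≥ 0 from Enter, and Player II gets -2 ≥ -8 from Accommodate — Nash equilibrium.
(Stay out, Accommodate): Player I prefers Enter (7 > -5); Player II prefers Fight (-2 > -8) — not an equilibrium.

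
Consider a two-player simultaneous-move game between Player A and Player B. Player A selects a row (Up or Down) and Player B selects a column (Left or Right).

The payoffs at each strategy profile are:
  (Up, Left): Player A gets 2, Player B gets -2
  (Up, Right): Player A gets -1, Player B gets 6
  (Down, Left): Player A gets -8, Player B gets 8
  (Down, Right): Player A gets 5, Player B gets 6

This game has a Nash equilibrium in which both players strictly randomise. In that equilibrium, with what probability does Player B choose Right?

Let c be the probability that Player B plays Left. In a completely mixed equilibrium, Player A must be indifferent between Up and Down.
Player A's expected payoff from Up is 2c − (1−c); from Down it is −8c + 5(1−c).
Setting these equal: 3c − 1 = −13c + 5, so c = 3/8.
Therefore Player B plays Right with probability 1 − 3/8 = 5/8.

5/8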